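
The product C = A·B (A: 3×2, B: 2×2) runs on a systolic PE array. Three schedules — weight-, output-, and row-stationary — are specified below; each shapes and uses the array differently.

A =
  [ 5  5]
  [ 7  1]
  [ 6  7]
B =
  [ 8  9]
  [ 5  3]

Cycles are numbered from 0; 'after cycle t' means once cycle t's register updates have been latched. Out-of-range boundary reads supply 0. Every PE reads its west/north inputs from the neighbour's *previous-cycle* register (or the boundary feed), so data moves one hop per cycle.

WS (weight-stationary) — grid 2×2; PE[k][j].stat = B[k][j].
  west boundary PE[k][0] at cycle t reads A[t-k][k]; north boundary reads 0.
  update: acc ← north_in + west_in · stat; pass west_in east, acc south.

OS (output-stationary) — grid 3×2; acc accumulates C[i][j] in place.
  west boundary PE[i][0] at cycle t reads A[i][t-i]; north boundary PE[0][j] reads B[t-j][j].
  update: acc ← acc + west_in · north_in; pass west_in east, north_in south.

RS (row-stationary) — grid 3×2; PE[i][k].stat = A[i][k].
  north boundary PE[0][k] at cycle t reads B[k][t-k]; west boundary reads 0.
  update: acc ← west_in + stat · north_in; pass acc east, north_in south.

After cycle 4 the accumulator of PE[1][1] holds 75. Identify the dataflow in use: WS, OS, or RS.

— WS: 2×2; PE[1][1] trace:
  [0] (1,1) acc=0 (h:0 v:0)
  [1] (1,1) acc=0 (h:0 v:0)
  [2] (1,1) acc=60 (h:5 v:60)
  [3] (1,1) acc=66 (h:1 v:66)
  [4] (1,1) acc=75 (h:7 v:75)
— OS: 3×2; PE[1][1] trace:
  [0] (1,1) acc=0 (h:0 v:0)
  [1] (1,1) acc=0 (h:0 v:0)
  [2] (1,1) acc=63 (h:7 v:9)
  [3] (1,1) acc=66 (h:1 v:3)
  [4] (1,1) acc=66 (h:0 v:0)
— RS: 3×2; PE[1][1] trace:
  [0] (1,1) acc=0 (h:0 v:0)
  [1] (1,1) acc=0 (h:0 v:0)
  [2] (1,1) acc=61 (h:61 v:5)
  [3] (1,1) acc=66 (h:66 v:3)
  [4] (1,1) acc=0 (h:0 v:0)

dataflow = WS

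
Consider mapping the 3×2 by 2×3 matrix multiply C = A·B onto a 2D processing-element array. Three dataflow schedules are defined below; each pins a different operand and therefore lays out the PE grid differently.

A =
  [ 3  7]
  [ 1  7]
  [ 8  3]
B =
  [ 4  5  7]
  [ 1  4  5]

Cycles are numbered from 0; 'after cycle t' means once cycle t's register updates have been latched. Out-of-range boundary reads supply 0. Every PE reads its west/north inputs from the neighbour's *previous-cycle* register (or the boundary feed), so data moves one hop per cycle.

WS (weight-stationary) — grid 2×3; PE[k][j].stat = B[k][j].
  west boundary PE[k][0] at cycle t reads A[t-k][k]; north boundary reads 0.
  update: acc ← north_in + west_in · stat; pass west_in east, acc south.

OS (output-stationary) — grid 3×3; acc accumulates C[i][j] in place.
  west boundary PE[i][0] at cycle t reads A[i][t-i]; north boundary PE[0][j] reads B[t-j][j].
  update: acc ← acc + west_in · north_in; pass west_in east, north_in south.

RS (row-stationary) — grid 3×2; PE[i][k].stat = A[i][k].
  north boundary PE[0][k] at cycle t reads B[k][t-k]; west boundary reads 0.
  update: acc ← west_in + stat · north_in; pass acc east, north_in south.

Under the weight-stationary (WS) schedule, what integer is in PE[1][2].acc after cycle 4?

WS on a 2×3 grid — tracing PE[1][2] and its feeders:
  c0 r0c2: 0 / 0 / 0
  c0 r1c1: 0 / 0 / 0
  c0 r1c2: 0 / 0 / 0
  c1 r0c2: 0 / 0 / 0
  c1 r1c1: 0 / 0 / 0
  c1 r1c2: 0 / 0 / 0
  c2 r0c2: 21 / 3 / 21
  c2 r1c1: 43 / 7 / 43
  c2 r1c2: 0 / 0 / 0
  c3 r0c2: 7 / 1 / 7
  c3 r1c1: 33 / 7 / 33
  c3 r1c2: 56 / 7 / 56
  c4 r0c2: 56 / 8 / 56
  c4 r1c1: 52 / 3 / 52
  c4 r1c2: 42 / 7 / 42

PE[1][2].acc = 42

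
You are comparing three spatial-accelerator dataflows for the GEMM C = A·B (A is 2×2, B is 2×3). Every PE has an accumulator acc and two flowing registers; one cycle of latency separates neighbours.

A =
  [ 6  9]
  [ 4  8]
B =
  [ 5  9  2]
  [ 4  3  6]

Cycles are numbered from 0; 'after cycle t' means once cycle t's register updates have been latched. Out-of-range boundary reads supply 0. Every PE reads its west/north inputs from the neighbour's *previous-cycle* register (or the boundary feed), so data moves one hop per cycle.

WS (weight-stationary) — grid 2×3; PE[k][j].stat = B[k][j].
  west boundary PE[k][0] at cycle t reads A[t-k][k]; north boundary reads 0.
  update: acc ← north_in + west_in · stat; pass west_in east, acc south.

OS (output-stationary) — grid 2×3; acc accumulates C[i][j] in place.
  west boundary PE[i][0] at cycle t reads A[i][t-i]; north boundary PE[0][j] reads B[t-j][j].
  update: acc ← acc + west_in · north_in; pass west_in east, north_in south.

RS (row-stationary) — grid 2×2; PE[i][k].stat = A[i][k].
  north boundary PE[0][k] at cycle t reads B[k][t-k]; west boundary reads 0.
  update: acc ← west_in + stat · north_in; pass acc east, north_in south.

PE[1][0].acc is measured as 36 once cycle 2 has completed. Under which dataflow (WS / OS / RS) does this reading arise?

dataflow = RS

WS (2×3 grid), PE[1][0]:
  0: (1,0).acc=0  regs=<0,0>
  1: (1,0).acc=66  regs=<9,66>
  2: (1,0).acc=52  regs=<8,52>
OS (2×3 grid), PE[1][0]:
  0: (1,0).acc=0  regs=<0,0>
  1: (1,0).acc=20  regs=<4,5>
  2: (1,0).acc=52  regs=<8,4>
RS (2×2 grid), PE[1][0]:
  0: (1,0).acc=0  regs=<0,0>
  1: (1,0).acc=20  regs=<20,5>
  2: (1,0).acc=36  regs=<36,9>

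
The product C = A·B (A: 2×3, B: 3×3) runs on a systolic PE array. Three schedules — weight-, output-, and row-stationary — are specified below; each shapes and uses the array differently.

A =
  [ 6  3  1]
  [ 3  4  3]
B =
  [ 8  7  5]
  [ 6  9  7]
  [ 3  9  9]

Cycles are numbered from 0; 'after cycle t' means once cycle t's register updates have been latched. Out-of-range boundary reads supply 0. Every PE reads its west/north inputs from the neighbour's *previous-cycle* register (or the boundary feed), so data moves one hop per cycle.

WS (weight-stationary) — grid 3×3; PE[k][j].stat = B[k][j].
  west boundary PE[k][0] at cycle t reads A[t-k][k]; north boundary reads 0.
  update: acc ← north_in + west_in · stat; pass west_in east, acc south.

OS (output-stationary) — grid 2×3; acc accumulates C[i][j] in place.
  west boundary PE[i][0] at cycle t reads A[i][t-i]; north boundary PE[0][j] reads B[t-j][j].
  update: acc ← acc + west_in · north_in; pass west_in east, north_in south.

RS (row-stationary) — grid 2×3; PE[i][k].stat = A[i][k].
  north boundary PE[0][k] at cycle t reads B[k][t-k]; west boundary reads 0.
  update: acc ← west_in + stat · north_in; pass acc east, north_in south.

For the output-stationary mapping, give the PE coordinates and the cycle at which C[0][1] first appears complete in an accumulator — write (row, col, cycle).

OS: C[0][1] accumulates in PE[0][1]:
  @0  [0,1]  acc 0  |  →0  ↓0
  @1  [0,1]  acc 42  |  →6  ↓7
  @2  [0,1]  acc 69  |  →3  ↓9
  @3  [0,1]  acc 78  |  →1  ↓9

(row, col, cycle) = (0, 1, 3)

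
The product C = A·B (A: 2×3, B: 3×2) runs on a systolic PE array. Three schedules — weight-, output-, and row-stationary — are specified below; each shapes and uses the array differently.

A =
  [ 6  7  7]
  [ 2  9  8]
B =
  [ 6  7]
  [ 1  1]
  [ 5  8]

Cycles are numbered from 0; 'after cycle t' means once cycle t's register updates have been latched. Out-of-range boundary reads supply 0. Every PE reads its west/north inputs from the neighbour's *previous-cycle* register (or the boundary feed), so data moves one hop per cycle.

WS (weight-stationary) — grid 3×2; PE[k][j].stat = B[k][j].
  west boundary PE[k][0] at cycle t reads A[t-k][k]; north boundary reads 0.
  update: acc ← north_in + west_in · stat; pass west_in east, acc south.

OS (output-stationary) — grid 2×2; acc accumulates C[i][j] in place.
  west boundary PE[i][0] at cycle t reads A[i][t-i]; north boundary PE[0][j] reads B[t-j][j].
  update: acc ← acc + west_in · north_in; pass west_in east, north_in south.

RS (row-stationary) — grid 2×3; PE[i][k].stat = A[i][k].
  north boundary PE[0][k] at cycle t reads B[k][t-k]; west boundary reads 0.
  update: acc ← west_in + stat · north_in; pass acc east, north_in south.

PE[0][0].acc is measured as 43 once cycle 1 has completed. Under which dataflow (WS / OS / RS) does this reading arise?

dataflow = OS

WS [3×2] PE[0][0] across cycles:
  t=0 PE[0][0]: acc=36 h=6 v=36
  t=1 PE[0][0]: acc=12 h=2 v=12
OS [2×2] PE[0][0] across cycles:
  t=0 PE[0][0]: acc=36 h=6 v=6
  t=1 PE[0][0]: acc=43 h=7 v=1
RS [2×3] PE[0][0] across cycles:
  t=0 PE[0][0]: acc=36 h=36 v=6
  t=1 PE[0][0]: acc=42 h=42 v=7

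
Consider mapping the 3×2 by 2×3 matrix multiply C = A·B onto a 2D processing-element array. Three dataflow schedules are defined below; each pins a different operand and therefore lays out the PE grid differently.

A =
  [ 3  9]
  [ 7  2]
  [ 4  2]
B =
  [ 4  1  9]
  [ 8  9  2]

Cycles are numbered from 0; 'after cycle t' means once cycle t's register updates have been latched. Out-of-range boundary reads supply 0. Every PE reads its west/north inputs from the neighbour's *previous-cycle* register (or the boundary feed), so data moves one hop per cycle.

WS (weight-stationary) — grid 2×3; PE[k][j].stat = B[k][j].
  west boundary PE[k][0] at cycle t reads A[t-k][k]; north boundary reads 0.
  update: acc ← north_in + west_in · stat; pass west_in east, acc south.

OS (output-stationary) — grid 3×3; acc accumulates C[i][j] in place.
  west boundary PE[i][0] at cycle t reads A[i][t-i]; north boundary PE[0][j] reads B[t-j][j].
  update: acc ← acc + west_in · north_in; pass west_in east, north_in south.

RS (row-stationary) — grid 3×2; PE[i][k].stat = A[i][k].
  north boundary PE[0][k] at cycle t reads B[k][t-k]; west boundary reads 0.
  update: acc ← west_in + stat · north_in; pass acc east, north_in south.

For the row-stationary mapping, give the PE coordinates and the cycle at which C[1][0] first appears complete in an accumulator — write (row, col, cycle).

RS: C[1][0] accumulates in PE[1][1]:
  step 0 · PE1,1: acc=0; fwd→0 fwd↓0
  step 1 · PE1,1: acc=0; fwd→0 fwd↓0
  step 2 · PE1,1: acc=44; fwd→44 fwd↓8

(row, col, cycle) = (1, 1, 2)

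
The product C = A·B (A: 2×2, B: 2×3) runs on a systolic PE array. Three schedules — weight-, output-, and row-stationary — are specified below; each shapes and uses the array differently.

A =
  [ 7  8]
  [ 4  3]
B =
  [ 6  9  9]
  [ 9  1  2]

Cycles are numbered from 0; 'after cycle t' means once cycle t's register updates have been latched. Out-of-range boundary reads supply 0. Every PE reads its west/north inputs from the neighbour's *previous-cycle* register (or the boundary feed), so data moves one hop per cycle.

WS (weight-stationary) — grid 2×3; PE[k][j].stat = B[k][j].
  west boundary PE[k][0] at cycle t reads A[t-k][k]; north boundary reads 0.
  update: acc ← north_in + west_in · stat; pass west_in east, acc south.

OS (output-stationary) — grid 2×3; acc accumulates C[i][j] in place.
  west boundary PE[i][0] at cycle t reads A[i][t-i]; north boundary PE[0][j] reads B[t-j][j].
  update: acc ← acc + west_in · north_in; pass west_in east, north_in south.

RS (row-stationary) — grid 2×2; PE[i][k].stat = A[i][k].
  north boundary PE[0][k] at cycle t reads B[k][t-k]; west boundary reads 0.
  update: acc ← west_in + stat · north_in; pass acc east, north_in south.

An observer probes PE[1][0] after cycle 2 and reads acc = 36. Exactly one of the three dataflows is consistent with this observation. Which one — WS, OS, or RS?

Under WS (2×3), PE[1][0]:
  @0  [1,0]  acc 0  |  →0  ↓0
  @1  [1,0]  acc 114  |  →8  ↓114
  @2  [1,0]  acc 51  |  →3  ↓51
Under OS (2×3), PE[1][0]:
  @0  [1,0]  acc 0  |  →0  ↓0
  @1  [1,0]  acc 24  |  →4  ↓6
  @2  [1,0]  acc 51  |  →3  ↓9
Under RS (2×2), PE[1][0]:
  @0  [1,0]  acc 0  |  →0  ↓0
  @1  [1,0]  acc 24  |  →24  ↓6
  @2  [1,0]  acc 36  |  →36  ↓9

dataflow = RS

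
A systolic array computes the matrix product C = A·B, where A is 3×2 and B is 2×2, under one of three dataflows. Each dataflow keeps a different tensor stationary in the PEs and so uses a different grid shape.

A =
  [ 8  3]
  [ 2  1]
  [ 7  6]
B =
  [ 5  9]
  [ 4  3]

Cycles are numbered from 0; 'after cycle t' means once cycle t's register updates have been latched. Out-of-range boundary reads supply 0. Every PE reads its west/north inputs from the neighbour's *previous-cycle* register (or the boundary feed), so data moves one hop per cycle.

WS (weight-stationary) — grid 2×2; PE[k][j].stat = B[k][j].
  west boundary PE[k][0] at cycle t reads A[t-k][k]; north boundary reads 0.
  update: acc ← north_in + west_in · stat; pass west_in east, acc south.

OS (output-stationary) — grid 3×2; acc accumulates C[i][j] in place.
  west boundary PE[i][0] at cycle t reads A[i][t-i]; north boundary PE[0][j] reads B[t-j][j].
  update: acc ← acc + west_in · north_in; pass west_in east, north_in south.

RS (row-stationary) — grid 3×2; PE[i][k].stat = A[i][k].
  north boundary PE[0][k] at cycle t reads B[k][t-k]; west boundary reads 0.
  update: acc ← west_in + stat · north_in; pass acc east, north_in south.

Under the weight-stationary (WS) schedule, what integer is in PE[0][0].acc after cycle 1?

PE[0][0].acc = 10

WS (2×2). Following PE[0][0] plus its west/north inputs:
  c0 r0c0: 40 / 8 / 40
  c1 r0c0: 10 / 2 / 10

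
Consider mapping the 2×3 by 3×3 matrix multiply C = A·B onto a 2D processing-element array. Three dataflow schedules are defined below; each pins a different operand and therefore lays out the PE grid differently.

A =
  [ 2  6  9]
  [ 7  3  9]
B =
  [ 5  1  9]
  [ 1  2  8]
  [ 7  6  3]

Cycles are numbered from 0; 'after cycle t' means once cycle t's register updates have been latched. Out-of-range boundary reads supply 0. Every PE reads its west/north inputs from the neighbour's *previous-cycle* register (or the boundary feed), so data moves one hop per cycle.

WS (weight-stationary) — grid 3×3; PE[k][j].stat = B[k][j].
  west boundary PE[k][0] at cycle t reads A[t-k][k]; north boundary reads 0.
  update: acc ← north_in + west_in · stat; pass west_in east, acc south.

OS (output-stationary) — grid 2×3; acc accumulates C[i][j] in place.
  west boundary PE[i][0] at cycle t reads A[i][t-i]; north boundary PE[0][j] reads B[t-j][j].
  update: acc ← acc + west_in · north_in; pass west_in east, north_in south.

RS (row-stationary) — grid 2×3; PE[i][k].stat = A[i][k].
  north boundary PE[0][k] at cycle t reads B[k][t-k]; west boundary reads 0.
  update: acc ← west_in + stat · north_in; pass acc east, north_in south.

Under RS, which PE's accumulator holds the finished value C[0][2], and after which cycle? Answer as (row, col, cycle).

Under RS, C[0][2] lands at PE[0][2]:
  c0 r0c2: 0 / 0 / 0
  c1 r0c2: 0 / 0 / 0
  c2 r0c2: 79 / 79 / 7
  c3 r0c2: 68 / 68 / 6
  c4 r0c2: 93 / 93 / 3

(row, col, cycle) = (0, 2, 4)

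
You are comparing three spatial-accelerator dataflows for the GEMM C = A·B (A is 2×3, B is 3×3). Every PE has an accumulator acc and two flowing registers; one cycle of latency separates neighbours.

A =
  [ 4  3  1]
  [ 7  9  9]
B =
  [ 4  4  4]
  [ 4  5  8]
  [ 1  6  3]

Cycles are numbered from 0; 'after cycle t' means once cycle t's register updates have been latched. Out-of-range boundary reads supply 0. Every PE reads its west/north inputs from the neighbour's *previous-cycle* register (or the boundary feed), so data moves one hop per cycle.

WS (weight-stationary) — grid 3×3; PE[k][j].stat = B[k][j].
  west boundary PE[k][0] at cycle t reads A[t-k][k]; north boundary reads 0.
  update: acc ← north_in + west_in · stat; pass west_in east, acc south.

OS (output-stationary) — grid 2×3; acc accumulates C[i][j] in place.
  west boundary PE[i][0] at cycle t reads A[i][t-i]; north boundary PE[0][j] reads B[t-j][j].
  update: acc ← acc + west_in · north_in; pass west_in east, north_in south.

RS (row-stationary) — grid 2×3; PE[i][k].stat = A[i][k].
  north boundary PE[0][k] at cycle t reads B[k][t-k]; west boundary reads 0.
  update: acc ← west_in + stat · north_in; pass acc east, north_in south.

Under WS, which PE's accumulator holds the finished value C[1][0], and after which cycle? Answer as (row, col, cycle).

(row, col, cycle) = (2, 0, 3)

WS: C[1][0] accumulates in PE[2][0]:
  after 0 — PE[2][0] acc=0, pass-E 0, pass-S 0
  after 1 — PE[2][0] acc=0, pass-E 0, pass-S 0
  after 2 — PE[2][0] acc=29, pass-E 1, pass-S 29
  after 3 — PE[2][0] acc=73, pass-E 9, pass-S 73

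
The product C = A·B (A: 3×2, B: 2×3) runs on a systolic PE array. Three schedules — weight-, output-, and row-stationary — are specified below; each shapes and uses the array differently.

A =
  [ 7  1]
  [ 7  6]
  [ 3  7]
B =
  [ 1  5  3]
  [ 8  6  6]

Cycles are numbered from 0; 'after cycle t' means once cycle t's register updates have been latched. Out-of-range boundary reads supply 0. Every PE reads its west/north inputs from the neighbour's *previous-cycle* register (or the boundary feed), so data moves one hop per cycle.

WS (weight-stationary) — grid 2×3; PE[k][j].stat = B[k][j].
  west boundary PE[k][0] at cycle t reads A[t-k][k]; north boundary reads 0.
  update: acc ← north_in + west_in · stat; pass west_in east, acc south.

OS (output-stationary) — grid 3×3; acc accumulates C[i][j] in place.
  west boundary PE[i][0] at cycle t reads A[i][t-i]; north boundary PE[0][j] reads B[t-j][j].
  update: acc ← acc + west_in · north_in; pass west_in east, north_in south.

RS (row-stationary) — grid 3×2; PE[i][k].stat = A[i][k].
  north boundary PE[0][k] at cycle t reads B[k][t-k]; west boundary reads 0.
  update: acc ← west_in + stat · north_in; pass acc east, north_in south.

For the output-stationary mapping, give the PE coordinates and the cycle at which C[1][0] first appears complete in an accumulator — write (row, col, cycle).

(row, col, cycle) = (1, 0, 2)

OS: C[1][0] accumulates in PE[1][0]:
  @0  [1,0]  acc 0  |  →0  ↓0
  @1  [1,0]  acc 7  |  →7  ↓1
  @2  [1,0]  acc 55  |  →6  ↓8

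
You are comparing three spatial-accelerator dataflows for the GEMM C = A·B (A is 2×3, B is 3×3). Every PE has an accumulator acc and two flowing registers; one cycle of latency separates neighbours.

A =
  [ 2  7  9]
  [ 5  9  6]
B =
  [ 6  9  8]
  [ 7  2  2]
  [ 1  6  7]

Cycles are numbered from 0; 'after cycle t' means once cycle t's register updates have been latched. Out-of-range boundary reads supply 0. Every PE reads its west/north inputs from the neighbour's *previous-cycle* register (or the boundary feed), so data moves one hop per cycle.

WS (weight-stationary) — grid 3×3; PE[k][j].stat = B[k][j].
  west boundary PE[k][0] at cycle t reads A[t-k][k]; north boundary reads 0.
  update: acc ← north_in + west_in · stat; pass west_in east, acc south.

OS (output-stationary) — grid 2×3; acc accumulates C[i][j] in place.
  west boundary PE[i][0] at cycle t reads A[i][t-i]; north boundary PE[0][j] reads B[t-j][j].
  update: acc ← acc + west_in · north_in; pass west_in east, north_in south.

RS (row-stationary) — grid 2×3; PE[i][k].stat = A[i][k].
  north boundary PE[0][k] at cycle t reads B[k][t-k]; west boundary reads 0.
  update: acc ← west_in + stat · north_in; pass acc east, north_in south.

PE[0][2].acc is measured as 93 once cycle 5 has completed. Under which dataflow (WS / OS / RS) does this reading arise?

dataflow = OS

Under WS (3×3), PE[0][2]:
  0: (0,2).acc=0  regs=<0,0>
  1: (0,2).acc=0  regs=<0,0>
  2: (0,2).acc=16  regs=<2,16>
  3: (0,2).acc=40  regs=<5,40>
  4: (0,2).acc=0  regs=<0,0>
  5: (0,2).acc=0  regs=<0,0>
Under OS (2×3), PE[0][2]:
  0: (0,2).acc=0  regs=<0,0>
  1: (0,2).acc=0  regs=<0,0>
  2: (0,2).acc=16  regs=<2,8>
  3: (0,2).acc=30  regs=<7,2>
  4: (0,2).acc=93  regs=<9,7>
  5: (0,2).acc=93  regs=<0,0>
Under RS (2×3), PE[0][2]:
  0: (0,2).acc=0  regs=<0,0>
  1: (0,2).acc=0  regs=<0,0>
  2: (0,2).acc=70  regs=<70,1>
  3: (0,2).acc=86  regs=<86,6>
  4: (0,2).acc=93  regs=<93,7>
  5: (0,2).acc=0  regs=<0,0>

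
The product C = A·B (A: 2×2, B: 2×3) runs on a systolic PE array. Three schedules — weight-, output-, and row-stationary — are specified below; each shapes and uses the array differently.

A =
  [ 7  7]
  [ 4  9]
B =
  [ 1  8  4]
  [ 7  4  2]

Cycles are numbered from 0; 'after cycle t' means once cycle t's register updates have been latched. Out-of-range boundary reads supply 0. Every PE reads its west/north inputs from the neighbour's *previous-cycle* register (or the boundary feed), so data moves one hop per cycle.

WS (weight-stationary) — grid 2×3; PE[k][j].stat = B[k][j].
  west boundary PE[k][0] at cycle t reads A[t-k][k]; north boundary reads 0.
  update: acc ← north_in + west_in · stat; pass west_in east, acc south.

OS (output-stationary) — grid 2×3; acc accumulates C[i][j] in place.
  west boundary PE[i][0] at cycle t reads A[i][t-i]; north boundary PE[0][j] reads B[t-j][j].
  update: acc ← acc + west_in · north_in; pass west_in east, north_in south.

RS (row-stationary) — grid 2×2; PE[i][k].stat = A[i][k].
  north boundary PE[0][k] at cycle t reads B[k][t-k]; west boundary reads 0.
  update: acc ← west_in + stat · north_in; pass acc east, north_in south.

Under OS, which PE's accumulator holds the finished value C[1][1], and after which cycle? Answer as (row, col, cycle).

OS — PE[1][1] is where C[1][1] collects:
  c0 r1c1: 0 / 0 / 0
  c1 r1c1: 0 / 0 / 0
  c2 r1c1: 32 / 4 / 8
  c3 r1c1: 68 / 9 / 4

(row, col, cycle) = (1, 1, 3)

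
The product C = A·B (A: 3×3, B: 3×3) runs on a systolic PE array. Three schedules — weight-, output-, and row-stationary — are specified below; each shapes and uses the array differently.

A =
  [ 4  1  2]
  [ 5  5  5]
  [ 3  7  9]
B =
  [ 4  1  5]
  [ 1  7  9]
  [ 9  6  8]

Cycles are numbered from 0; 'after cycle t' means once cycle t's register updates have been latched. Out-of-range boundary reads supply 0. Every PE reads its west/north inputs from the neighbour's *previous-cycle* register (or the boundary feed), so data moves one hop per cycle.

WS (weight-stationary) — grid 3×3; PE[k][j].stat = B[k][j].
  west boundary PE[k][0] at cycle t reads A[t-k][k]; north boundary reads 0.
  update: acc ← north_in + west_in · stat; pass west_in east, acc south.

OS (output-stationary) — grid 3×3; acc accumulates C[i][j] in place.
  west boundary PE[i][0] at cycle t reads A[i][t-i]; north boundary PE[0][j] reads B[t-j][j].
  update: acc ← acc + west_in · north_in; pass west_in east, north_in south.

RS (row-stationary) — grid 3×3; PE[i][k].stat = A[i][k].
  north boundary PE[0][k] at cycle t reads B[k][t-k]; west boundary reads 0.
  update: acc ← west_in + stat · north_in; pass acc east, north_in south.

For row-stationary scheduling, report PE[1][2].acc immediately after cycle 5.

PE[1][2].acc = 110

RS 3×3: PE[1][2] cycle-by-cycle (with neighbour feeds):
  [0] (0,2) acc=0 (h:0 v:0)
  [0] (1,1) acc=0 (h:0 v:0)
  [0] (1,2) acc=0 (h:0 v:0)
  [1] (0,2) acc=0 (h:0 v:0)
  [1] (1,1) acc=0 (h:0 v:0)
  [1] (1,2) acc=0 (h:0 v:0)
  [2] (0,2) acc=35 (h:35 v:9)
  [2] (1,1) acc=25 (h:25 v:1)
  [2] (1,2) acc=0 (h:0 v:0)
  [3] (0,2) acc=23 (h:23 v:6)
  [3] (1,1) acc=40 (h:40 v:7)
  [3] (1,2) acc=70 (h:70 v:9)
  [4] (0,2) acc=45 (h:45 v:8)
  [4] (1,1) acc=70 (h:70 v:9)
  [4] (1,2) acc=70 (h:70 v:6)
  [5] (0,2) acc=0 (h:0 v:0)
  [5] (1,1) acc=0 (h:0 v:0)
  [5] (1,2) acc=110 (h:110 v:8)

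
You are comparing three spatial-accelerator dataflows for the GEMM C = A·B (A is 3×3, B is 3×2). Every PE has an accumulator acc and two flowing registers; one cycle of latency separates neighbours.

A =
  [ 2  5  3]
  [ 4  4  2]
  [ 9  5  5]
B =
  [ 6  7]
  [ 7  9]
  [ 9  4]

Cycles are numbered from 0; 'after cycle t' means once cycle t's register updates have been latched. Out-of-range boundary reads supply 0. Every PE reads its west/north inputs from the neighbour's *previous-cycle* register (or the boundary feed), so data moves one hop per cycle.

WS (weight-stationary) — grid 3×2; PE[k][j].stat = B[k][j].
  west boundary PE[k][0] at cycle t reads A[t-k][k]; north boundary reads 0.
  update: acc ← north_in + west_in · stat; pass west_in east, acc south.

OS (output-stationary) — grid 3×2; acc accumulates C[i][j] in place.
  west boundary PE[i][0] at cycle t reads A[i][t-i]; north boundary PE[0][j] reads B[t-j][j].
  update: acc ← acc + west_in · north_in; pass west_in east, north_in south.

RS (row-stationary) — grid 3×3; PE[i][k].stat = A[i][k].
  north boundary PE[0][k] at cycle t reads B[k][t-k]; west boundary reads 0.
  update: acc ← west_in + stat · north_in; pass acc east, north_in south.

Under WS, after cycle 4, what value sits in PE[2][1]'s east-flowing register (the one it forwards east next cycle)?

Tracing WS — 3×2 array, target PE[2][1]:
  0: (1,1).acc=0  regs=<0,0>
  0: (2,0).acc=0  regs=<0,0>
  0: (2,1).acc=0  regs=<0,0>
  1: (1,1).acc=0  regs=<0,0>
  1: (2,0).acc=0  regs=<0,0>
  1: (2,1).acc=0  regs=<0,0>
  2: (1,1).acc=59  regs=<5,59>
  2: (2,0).acc=74  regs=<3,74>
  2: (2,1).acc=0  regs=<0,0>
  3: (1,1).acc=64  regs=<4,64>
  3: (2,0).acc=70  regs=<2,70>
  3: (2,1).acc=71  regs=<3,71>
  4: (1,1).acc=108  regs=<5,108>
  4: (2,0).acc=134  regs=<5,134>
  4: (2,1).acc=72  regs=<2,72>

register = 2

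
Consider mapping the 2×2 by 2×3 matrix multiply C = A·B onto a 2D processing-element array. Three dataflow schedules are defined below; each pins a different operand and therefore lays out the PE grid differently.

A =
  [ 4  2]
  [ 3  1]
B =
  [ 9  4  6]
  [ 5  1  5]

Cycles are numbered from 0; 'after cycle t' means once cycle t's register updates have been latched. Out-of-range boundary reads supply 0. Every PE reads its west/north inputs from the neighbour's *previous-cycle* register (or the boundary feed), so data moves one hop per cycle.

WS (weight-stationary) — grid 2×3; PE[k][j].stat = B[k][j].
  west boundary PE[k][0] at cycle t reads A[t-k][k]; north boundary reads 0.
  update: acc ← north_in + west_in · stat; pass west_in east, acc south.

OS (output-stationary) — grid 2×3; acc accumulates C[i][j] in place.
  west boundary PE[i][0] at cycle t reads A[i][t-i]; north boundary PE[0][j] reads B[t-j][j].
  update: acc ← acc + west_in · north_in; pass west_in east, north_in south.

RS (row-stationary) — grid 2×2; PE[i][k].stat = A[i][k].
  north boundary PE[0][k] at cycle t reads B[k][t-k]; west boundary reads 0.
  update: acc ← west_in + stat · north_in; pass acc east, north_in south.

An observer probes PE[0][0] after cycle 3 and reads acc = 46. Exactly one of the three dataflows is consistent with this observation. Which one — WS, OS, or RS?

dataflow = OS

WS [2×3] PE[0][0] across cycles:
  c0 r0c0: 36 / 4 / 36
  c1 r0c0: 27 / 3 / 27
  c2 r0c0: 0 / 0 / 0
  c3 r0c0: 0 / 0 / 0
OS [2×3] PE[0][0] across cycles:
  c0 r0c0: 36 / 4 / 9
  c1 r0c0: 46 / 2 / 5
  c2 r0c0: 46 / 0 / 0
  c3 r0c0: 46 / 0 / 0
RS [2×2] PE[0][0] across cycles:
  c0 r0c0: 36 / 36 / 9
  c1 r0c0: 16 / 16 / 4
  c2 r0c0: 24 / 24 / 6
  c3 r0c0: 0 / 0 / 0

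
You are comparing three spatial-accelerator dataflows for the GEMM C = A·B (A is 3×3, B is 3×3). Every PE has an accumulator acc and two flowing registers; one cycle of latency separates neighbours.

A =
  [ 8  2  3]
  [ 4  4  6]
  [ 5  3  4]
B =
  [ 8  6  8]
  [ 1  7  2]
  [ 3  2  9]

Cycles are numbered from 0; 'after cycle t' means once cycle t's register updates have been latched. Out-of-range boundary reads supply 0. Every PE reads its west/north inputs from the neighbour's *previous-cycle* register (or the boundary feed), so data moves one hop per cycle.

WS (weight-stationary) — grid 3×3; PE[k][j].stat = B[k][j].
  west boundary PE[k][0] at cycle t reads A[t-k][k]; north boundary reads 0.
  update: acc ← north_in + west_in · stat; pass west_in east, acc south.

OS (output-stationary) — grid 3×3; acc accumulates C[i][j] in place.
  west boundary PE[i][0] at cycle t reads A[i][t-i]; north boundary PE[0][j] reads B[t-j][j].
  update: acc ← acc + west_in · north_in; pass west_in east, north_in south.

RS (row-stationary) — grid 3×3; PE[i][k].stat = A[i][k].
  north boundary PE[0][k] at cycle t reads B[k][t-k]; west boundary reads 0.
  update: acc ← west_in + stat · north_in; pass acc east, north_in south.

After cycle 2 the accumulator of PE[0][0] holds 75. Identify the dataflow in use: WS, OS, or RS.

Under WS (3×3), PE[0][0]:
  step 0 · PE0,0: acc=64; fwd→8 fwd↓64
  step 1 · PE0,0: acc=32; fwd→4 fwd↓32
  step 2 · PE0,0: acc=40; fwd→5 fwd↓40
Under OS (3×3), PE[0][0]:
  step 0 · PE0,0: acc=64; fwd→8 fwd↓8
  step 1 · PE0,0: acc=66; fwd→2 fwd↓1
  step 2 · PE0,0: acc=75; fwd→3 fwd↓3
Under RS (3×3), PE[0][0]:
  step 0 · PE0,0: acc=64; fwd→64 fwd↓8
  step 1 · PE0,0: acc=48; fwd→48 fwd↓6
  step 2 · PE0,0: acc=64; fwd→64 fwd↓8

dataflow = OS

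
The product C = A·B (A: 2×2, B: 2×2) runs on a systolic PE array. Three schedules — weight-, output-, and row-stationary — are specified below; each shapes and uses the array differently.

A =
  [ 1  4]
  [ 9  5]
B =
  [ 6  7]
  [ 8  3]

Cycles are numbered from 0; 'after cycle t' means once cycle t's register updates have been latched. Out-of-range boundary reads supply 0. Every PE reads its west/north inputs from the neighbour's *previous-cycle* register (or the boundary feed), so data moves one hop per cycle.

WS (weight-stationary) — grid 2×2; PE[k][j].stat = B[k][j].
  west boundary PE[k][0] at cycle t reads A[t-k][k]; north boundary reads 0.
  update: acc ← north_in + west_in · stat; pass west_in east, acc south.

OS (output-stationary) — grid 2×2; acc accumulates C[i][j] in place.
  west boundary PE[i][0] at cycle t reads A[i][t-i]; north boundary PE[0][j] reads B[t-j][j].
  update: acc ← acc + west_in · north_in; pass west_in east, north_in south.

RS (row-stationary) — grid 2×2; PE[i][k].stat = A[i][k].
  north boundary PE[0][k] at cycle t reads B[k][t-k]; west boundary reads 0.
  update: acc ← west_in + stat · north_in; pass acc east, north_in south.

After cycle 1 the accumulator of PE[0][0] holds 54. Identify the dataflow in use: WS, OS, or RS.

— WS: 2×2; PE[0][0] trace:
  c0 r0c0: 6 / 1 / 6
  c1 r0c0: 54 / 9 / 54
— OS: 2×2; PE[0][0] trace:
  c0 r0c0: 6 / 1 / 6
  c1 r0c0: 38 / 4 / 8
— RS: 2×2; PE[0][0] trace:
  c0 r0c0: 6 / 6 / 6
  c1 r0c0: 7 / 7 / 7

dataflow = WS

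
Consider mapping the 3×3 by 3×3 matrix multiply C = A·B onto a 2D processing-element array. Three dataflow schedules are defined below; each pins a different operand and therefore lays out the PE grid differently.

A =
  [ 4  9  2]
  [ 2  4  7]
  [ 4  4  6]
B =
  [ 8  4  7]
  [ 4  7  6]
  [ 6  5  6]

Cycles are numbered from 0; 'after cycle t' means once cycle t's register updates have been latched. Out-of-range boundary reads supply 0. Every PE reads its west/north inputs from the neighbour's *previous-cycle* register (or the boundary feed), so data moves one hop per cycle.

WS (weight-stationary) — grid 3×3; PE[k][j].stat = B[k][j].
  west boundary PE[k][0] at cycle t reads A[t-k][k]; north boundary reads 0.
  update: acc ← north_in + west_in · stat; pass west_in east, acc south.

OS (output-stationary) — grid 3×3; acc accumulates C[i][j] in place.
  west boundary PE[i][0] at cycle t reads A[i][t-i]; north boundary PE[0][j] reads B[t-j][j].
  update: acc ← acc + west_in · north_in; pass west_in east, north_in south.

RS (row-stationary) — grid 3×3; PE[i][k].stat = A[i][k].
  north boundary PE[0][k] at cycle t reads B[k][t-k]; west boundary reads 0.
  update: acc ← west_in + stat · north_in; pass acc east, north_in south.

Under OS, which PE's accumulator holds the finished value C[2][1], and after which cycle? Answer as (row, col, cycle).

Under OS, C[2][1] lands at PE[2][1]:
  t=0 PE[2][1]: acc=0 h=0 v=0
  t=1 PE[2][1]: acc=0 h=0 v=0
  t=2 PE[2][1]: acc=0 h=0 v=0
  t=3 PE[2][1]: acc=16 h=4 v=4
  t=4 PE[2][1]: acc=44 h=4 v=7
  t=5 PE[2][1]: acc=74 h=6 v=5

(row, col, cycle) = (2, 1, 5)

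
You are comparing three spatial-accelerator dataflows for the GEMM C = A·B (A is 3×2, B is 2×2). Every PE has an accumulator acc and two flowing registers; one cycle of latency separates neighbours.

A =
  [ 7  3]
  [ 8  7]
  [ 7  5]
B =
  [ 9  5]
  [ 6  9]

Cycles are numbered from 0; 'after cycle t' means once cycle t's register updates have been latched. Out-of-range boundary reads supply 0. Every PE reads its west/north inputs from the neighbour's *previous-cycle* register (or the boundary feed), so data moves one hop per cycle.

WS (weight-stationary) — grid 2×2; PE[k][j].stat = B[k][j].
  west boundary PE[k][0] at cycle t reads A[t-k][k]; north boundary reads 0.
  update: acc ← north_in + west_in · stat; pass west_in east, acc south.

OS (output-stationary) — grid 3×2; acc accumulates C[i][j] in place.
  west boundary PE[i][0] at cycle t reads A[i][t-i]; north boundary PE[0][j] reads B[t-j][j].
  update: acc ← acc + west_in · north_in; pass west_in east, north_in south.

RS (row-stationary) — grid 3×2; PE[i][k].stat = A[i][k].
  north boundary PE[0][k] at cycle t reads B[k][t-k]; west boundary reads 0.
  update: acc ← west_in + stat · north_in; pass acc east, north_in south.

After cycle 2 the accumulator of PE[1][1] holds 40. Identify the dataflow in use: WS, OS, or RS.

dataflow = OS

WS (2×2 grid), PE[1][1]:
  [0] (1,1) acc=0 (h:0 v:0)
  [1] (1,1) acc=0 (h:0 v:0)
  [2] (1,1) acc=62 (h:3 v:62)
OS (3×2 grid), PE[1][1]:
  [0] (1,1) acc=0 (h:0 v:0)
  [1] (1,1) acc=0 (h:0 v:0)
  [2] (1,1) acc=40 (h:8 v:5)
RS (3×2 grid), PE[1][1]:
  [0] (1,1) acc=0 (h:0 v:0)
  [1] (1,1) acc=0 (h:0 v:0)
  [2] (1,1) acc=114 (h:114 v:6)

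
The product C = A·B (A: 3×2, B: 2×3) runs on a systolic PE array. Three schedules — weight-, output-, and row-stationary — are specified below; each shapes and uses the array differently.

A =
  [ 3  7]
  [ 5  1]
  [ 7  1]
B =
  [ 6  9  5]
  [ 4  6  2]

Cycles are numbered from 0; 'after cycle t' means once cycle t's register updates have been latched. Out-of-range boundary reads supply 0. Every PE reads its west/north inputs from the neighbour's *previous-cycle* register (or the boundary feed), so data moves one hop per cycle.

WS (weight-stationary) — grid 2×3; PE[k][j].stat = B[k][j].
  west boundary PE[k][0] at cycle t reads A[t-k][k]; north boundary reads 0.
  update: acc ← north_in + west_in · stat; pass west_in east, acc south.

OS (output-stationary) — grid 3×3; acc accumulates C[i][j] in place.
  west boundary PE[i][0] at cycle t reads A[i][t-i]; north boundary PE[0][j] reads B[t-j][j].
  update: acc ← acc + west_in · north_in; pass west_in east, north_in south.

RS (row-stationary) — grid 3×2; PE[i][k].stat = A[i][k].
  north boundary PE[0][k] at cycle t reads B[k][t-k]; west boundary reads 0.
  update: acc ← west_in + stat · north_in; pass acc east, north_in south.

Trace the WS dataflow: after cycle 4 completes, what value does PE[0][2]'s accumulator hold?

PE[0][2].acc = 35

WS on a 2×3 grid — tracing PE[0][2] and its feeders:
  cycle 0: PE[0][1] → acc 0, east 0, south 0
  cycle 0: PE[0][2] → acc 0, east 0, south 0
  cycle 1: PE[0][1] → acc 27, east 3, south 27
  cycle 1: PE[0][2] → acc 0, east 0, south 0
  cycle 2: PE[0][1] → acc 45, east 5, south 45
  cycle 2: PE[0][2] → acc 15, east 3, south 15
  cycle 3: PE[0][1] → acc 63, east 7, south 63
  cycle 3: PE[0][2] → acc 25, east 5, south 25
  cycle 4: PE[0][1] → acc 0, east 0, south 0
  cycle 4: PE[0][2] → acc 35, east 7, south 35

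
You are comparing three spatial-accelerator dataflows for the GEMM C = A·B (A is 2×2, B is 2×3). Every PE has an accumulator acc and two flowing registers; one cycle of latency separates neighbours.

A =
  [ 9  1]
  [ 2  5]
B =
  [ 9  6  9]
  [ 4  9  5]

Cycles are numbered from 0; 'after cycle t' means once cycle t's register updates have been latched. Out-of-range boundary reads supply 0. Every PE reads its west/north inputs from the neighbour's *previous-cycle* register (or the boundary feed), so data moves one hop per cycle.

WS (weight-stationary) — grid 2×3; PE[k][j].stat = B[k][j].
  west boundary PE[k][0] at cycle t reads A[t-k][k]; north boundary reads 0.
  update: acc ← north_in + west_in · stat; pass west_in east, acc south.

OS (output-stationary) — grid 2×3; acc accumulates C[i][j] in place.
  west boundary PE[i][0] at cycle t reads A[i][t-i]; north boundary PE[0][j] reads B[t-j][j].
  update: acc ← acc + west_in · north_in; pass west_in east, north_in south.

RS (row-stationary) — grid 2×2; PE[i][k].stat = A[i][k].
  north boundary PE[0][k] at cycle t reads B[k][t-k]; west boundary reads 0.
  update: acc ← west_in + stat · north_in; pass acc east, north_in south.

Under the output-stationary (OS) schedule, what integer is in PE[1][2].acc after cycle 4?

OS (2×3). Following PE[1][2] plus its west/north inputs:
  step 0 · PE0,2: acc=0; fwd→0 fwd↓0
  step 0 · PE1,1: acc=0; fwd→0 fwd↓0
  step 0 · PE1,2: acc=0; fwd→0 fwd↓0
  step 1 · PE0,2: acc=0; fwd→0 fwd↓0
  step 1 · PE1,1: acc=0; fwd→0 fwd↓0
  step 1 · PE1,2: acc=0; fwd→0 fwd↓0
  step 2 · PE0,2: acc=81; fwd→9 fwd↓9
  step 2 · PE1,1: acc=12; fwd→2 fwd↓6
  step 2 · PE1,2: acc=0; fwd→0 fwd↓0
  step 3 · PE0,2: acc=86; fwd→1 fwd↓5
  step 3 · PE1,1: acc=57; fwd→5 fwd↓9
  step 3 · PE1,2: acc=18; fwd→2 fwd↓9
  step 4 · PE0,2: acc=86; fwd→0 fwd↓0
  step 4 · PE1,1: acc=57; fwd→0 fwd↓0
  step 4 · PE1,2: acc=43; fwd→5 fwd↓5

PE[1][2].acc = 43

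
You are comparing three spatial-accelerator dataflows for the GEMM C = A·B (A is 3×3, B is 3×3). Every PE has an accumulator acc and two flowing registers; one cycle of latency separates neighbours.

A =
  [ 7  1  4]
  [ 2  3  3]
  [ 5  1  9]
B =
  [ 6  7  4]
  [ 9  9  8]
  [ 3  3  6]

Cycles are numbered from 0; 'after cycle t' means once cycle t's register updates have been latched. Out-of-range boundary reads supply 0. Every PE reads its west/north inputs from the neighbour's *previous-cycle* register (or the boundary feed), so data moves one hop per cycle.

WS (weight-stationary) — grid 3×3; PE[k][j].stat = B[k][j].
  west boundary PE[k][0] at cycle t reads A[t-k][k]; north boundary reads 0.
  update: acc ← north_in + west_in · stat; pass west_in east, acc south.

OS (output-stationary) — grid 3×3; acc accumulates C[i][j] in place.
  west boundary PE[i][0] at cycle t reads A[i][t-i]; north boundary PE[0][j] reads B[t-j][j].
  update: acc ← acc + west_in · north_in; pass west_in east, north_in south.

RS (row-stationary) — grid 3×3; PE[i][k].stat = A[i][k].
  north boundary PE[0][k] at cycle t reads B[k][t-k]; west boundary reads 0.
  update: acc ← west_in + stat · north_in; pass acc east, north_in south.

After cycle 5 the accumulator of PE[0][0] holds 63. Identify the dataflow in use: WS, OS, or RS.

dataflow = OS

WS [3×3] PE[0][0] across cycles:
  t=0 PE[0][0]: acc=42 h=7 v=42
  t=1 PE[0][0]: acc=12 h=2 v=12
  t=2 PE[0][0]: acc=30 h=5 v=30
  t=3 PE[0][0]: acc=0 h=0 v=0
  t=4 PE[0][0]: acc=0 h=0 v=0
  t=5 PE[0][0]: acc=0 h=0 v=0
OS [3×3] PE[0][0] across cycles:
  t=0 PE[0][0]: acc=42 h=7 v=6
  t=1 PE[0][0]: acc=51 h=1 v=9
  t=2 PE[0][0]: acc=63 h=4 v=3
  t=3 PE[0][0]: acc=63 h=0 v=0
  t=4 PE[0][0]: acc=63 h=0 v=0
  t=5 PE[0][0]: acc=63 h=0 v=0
RS [3×3] PE[0][0] across cycles:
  t=0 PE[0][0]: acc=42 h=42 v=6
  t=1 PE[0][0]: acc=49 h=49 v=7
  t=2 PE[0][0]: acc=28 h=28 v=4
  t=3 PE[0][0]: acc=0 h=0 v=0
  t=4 PE[0][0]: acc=0 h=0 v=0
  t=5 PE[0][0]: acc=0 h=0 v=0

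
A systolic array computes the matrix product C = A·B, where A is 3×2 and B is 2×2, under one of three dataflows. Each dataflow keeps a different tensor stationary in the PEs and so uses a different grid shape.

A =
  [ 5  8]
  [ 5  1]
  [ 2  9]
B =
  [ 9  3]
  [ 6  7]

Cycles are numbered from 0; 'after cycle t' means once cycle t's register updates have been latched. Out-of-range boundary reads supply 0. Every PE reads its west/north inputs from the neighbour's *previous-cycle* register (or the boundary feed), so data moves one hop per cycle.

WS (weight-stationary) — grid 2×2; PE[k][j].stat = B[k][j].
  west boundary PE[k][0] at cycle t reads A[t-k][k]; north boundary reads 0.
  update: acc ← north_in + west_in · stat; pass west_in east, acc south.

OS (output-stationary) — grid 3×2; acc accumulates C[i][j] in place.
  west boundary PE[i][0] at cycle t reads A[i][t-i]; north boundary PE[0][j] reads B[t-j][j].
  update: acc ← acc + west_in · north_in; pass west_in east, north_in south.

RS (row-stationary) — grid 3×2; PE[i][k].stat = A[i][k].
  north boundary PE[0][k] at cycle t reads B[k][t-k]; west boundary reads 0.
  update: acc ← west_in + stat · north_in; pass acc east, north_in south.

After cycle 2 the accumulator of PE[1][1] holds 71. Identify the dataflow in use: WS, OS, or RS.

dataflow = WS

WS [2×2] PE[1][1] across cycles:
  [0] (1,1) acc=0 (h:0 v:0)
  [1] (1,1) acc=0 (h:0 v:0)
  [2] (1,1) acc=71 (h:8 v:71)
OS [3×2] PE[1][1] across cycles:
  [0] (1,1) acc=0 (h:0 v:0)
  [1] (1,1) acc=0 (h:0 v:0)
  [2] (1,1) acc=15 (h:5 v:3)
RS [3×2] PE[1][1] across cycles:
  [0] (1,1) acc=0 (h:0 v:0)
  [1] (1,1) acc=0 (h:0 v:0)
  [2] (1,1) acc=51 (h:51 v:6)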